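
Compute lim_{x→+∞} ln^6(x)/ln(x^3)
This is an ∞/∞ indeterminate form as x → +∞.
Write ln(x^3) = 3·ln(x), reducing the quotient to ln^5(x)/3 → ∞.
Limit = ∞.

Final answer: ∞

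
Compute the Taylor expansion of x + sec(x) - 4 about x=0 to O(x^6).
5·x^4/24 + x^2/2 + x - 3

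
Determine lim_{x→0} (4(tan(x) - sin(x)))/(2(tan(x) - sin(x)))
Both numerator and denominator → 0 as x → 0; this is a 0/0 indeterminate form.
Expand each to leading order near x = 0: numerator ~ 2·x^3, denominator ~ x^3.
The limit of the ratio is 2.

Final answer: 2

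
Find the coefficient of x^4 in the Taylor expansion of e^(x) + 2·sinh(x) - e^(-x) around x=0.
Expand to order 4: e^(x) + 2·sinh(x) - e^(-x) = 2·x^3/3 + 4·x + O(x^5).
The coefficient of x^4 is 0.

Final answer: 0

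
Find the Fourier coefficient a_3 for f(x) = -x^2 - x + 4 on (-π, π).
a_3 = (1/π) ∫_{-π}^{π} f(x)·cos(3x) dx.
Evaluate the integral (use parity and integration by parts as needed): a_3 = 4/9.

Final answer: 4/9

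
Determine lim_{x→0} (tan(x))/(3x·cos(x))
Both numerator and denominator → 0 as x → 0; this is a 0/0 indeterminate form.
Expand each to leading order near x = 0: numerator ~ x, denominator ~ 3·x.
The limit of the ratio is 1/3.

Final answer: 1/3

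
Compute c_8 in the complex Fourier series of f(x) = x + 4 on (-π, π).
Compute the real Fourier coefficients first: a_8 = 0, b_8 = -1/4.
Then c_8 = (a_8 − i·b_8)/2 = i/8.

Final answer: i/8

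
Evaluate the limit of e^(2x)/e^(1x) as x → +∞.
This is an ∞/∞ indeterminate form as x → +∞.
Rewrite e^(2x)/e^(1x) = e^((2−1)x) = e^(x); the exponent coefficient is 1 > 0 so e^(x) → ∞.
Limit = ∞.

Final answer: ∞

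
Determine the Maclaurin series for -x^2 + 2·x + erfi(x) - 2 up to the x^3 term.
2·x^3/(3·√(π)) - x^2 + x·(2/√(π) + 2) - 2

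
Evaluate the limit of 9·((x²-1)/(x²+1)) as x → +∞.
Evaluate the dominant behaviour as x → +∞; each term tends to a finite value or vanishes.
Limit = 9.

Final answer: 9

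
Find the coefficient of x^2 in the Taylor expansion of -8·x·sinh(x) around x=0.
Expand to order 2: -8·x·sinh(x) = -8·x^2 + O(x^3).
The coefficient of x^2 is -8.

Final answer: -8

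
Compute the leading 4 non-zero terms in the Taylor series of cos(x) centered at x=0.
-x^6/720 + x^4/24 - x^2/2 + 1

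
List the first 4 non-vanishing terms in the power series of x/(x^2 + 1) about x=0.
-x^7 + x^5 - x^3 + x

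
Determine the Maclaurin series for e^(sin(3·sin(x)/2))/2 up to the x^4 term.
-129·x^4/256 - x^3/8 + 9·x^2/16 + 3·x/4 + 1/2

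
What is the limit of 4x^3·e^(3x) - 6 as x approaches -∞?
The product is a 0·∞ indeterminate form at x → -∞.
Rewrite the product as 4x^3 / e^(-3x) (an ∞/∞ form) and apply L'Hôpital, or use the standard hierarchy e^(3|x|) ≫ |x^3| as x → -∞.
The indeterminate product → 0, so the limit = -6.

Final answer: -6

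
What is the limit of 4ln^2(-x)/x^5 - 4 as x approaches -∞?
The quotient is an ∞/∞ indeterminate form as x → -∞.
Compare growth rates of the dominant terms (exponentials ≫ polynomials ≫ logarithms), or apply L'Hôpital's rule; the quotient → 0.
Adding the constant: 0 - 4 = -4. Limit = -4.

Final answer: -4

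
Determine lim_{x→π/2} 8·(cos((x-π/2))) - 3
Direct substitution at x = π/2 gives 5.

Final answer: 5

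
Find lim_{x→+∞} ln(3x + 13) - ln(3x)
This is an ∞ − ∞ indeterminate form.
Combine the logarithms: ln(3x+13) − ln(3x) = ln((3x+13)/(3x)) = ln(1 + 13/(3x)) → ln(1) = 0.
Limit = 0.

Final answer: 0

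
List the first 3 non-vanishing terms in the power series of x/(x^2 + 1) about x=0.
x^5 - x^3 + x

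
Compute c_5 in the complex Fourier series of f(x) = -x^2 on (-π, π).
Compute the real Fourier coefficients first: a_5 = 4/25, b_5 = 0.
Then c_5 = (a_5 − i·b_5)/2 = 2/25.

Final answer: 2/25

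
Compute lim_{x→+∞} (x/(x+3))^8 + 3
As x → +∞: x/(x+3) = 1/(1 + 3/x) → 1, and the 8th power of a limit-1 base also → 1; with the additive constant, 1 + 3 = 4.
Limit = 4.

Final answer: 4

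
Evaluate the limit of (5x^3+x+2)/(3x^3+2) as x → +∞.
This is an ∞/∞ indeterminate form as x → +∞.
Divide numerator and denominator by x^3 and let the lower-order terms vanish; the leading terms give 5/3.
Limit = 5/3.

Final answer: 5/3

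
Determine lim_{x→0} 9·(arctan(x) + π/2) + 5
Direct substitution at x = 0 gives 5 + 9·π/2.

Final answer: 5 + 9·π/2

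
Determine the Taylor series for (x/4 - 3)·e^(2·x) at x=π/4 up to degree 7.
-3·e^(π/2) + π·e^(π/2)/16 + (-23·e^(π/2)/4 + π·e^(π/2)/8)·(x - π/4) + (-11·e^(π/2)/2 + π·e^(π/2)/8)·(x - π/4)^2 + (-7·e^(π/2)/2 + π·e^(π/2)/12)·(x - π/4)^3 + (-5·e^(π/2)/3 + π·e^(π/2)/24)·(x - π/4)^4 + (-19·e^(π/2)/30 + π·e^(π/2)/60)·(x - π/4)^5 + (-e^(π/2)/5 + π·e^(π/2)/180)·(x - π/4)^6 + (-17·e^(π/2)/315 + π·e^(π/2)/630)·(x - π/4)^7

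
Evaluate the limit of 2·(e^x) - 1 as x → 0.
Direct substitution at x = 0 gives 1.

Final answer: 1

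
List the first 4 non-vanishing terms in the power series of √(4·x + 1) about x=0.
4·x^3 - 2·x^2 + 2·x + 1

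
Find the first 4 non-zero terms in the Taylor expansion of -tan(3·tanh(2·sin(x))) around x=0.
-7049279·x^7/840 - 14593·x^5/20 - 63·x^3 - 6·x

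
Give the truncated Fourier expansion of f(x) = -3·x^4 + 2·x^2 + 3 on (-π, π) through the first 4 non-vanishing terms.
(-152 + 24·π^2)·cos(x) + (11 - 6·π^2)·cos(2·x) + (-8/3 + 8·π^2/3)·cos(3·x) - 3·π^4/5 + 3 + 2·π^2/3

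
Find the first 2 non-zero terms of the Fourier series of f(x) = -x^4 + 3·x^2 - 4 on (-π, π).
(-60 + 8·π^2)·cos(x) - π^4/5 - 4 + π^2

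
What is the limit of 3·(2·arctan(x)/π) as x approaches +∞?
Evaluate the dominant behaviour as x → +∞; each term tends to a finite value or vanishes.
Limit = 3.

Final answer: 3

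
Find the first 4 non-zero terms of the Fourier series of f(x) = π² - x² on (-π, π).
4·cos(x) - cos(2·x) + 4·cos(3·x)/9 + 2·π^2/3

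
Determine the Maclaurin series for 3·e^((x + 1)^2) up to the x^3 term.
10·e·x^3 + 9·e·x^2 + 6·e·x + 3·e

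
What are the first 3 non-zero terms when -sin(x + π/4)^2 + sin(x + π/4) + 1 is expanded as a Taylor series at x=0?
-√(2)·x^2/4 + x·(-1 + √(2)/2) + 1/2 + √(2)/2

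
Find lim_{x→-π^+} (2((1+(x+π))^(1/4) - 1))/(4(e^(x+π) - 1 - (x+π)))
Both numerator and denominator → 0 as x → -π^+; this is a 0/0 indeterminate form.
Expand each to leading order near x = -π: numerator ~ (x + π)/2, denominator ~ 2·(x + π)^2.
The limit of the ratio is ∞.

Final answer: ∞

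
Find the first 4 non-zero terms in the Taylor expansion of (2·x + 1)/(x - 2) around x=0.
-5·x^3/16 - 5·x^2/8 - 5·x/4 - 1/2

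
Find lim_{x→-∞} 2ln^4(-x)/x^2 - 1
The quotient is an ∞/∞ indeterminate form as x → -∞.
Compare growth rates of the dominant terms (exponentials ≫ polynomials ≫ logarithms), or apply L'Hôpital's rule; the quotient → 0.
Adding the constant: 0 - 1 = -1. Limit = -1.

Final answer: -1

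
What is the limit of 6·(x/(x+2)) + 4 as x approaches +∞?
Evaluate the dominant behaviour as x → +∞; each term tends to a finite value or vanishes.
Limit = 10.

Final answer: 10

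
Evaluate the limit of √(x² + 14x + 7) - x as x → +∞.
This is an ∞ − ∞ indeterminate form.
Multiply and divide by the conjugate √(x²+14x + 7) + x; the x² terms cancel, leaving (14x + 7)/(√(x²+14x + 7)+x) → 14/2 = 7.
Limit = 7.

Final answer: 7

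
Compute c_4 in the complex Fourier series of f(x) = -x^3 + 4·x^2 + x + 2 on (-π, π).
Compute the real Fourier coefficients first: a_4 = 1, b_4 = -11/16 + π^2/2.
Then c_4 = (a_4 − i·b_4)/2 = 1/2 - i·π^2/4 + 11·i/32.

Final answer: 1/2 - i·π^2/4 + 11·i/32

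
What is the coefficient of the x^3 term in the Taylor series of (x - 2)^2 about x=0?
Expand to order 3: (x - 2)^2 = x^2 - 4·x + 4 + O(x^4).
The coefficient of x^3 is 0.

Final answer: 0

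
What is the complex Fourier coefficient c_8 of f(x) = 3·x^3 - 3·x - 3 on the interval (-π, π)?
Compute the real Fourier coefficients first: a_8 = 0, b_8 = 105/128 - 3·π^2/4.
Then c_8 = (a_8 − i·b_8)/2 = -105·i/256 + 3·i·π^2/8.

Final answer: -105·i/256 + 3·i·π^2/8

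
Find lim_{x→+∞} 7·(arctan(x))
Evaluate the dominant behaviour as x → +∞; each term tends to a finite value or vanishes.
Limit = 7·π/2.

Final answer: 7·π/2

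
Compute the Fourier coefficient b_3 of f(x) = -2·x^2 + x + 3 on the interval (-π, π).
b_3 = (1/π) ∫_{-π}^{π} f(x)·sin(3x) dx.
Evaluate the integral (use parity and integration by parts as needed): b_3 = 2/3.

Final answer: 2/3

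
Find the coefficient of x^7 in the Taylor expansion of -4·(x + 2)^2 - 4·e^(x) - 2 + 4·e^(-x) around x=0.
Expand to order 7: -4·(x + 2)^2 - 4·e^(x) - 2 + 4·e^(-x) = -x^7/630 - x^5/15 - 4·x^3/3 - 4·x^2 - 24·x - 18 + O(x^8).
The coefficient of x^7 is -1/630.

Final answer: -1/630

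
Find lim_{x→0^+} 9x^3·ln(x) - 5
The product is a 0·∞ indeterminate form at x → 0⁺.
Rewrite the product as 9·ln(x) / x^(-3) and apply L'Hôpital, or use the standard hierarchy x^(-3) ≫ |ln x| as x → 0⁺.
The indeterminate product → 0, so the limit = -5.

Final answer: -5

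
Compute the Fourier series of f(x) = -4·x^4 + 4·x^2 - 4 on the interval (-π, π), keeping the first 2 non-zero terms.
(-208 + 32·π^2)·cos(x) - 4·π^4/5 - 4 + 4·π^2/3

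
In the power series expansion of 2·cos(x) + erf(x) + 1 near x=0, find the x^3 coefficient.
Expand to order 3: 2·cos(x) + erf(x) + 1 = -2·x^3/(3·√(π)) - x^2 + 2·x/√(π) + 3 + O(x^4).
The coefficient of x^3 is -2/(3·√(π)).

Final answer: -2/(3·√(π))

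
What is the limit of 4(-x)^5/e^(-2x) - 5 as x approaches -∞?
The quotient is an ∞/∞ indeterminate form as x → -∞.
Compare growth rates of the dominant terms (exponentials ≫ polynomials ≫ logarithms), or apply L'Hôpital's rule; the quotient → 0.
Adding the constant: 0 - 5 = -5. Limit = -5.

Final answer: -5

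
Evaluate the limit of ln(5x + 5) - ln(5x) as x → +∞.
This is an ∞ − ∞ indeterminate form.
Combine the logarithms: ln(5x+5) − ln(5x) = ln((5x+5)/(5x)) = ln(1 + 5/(5x)) → ln(1) = 0.
Limit = 0.

Final answer: 0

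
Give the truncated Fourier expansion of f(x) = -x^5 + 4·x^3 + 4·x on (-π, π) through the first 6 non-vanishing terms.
(-280 - 2·π^4 + 48·π^2)·sin(x) + (-9·π^2 + 19/2 + π^4)·sin(2·x) + (-2·π^4/3 - 8/81 + 112·π^2/27)·sin(3·x) + (-21·π^2/8 - 65/64 + π^4/2)·sin(4·x) + (-2·π^4/5 + 712/625 + 48·π^2/25)·sin(5·x) + (-41·π^2/27 - 175/162 + π^4/3)·sin(6·x)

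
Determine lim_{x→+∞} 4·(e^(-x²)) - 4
Evaluate the dominant behaviour as x → +∞; each term tends to a finite value or vanishes.
Limit = -4.

Final answer: -4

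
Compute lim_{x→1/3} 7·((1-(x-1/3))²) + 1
Direct substitution at x = 1/3 gives 8.

Final answer: 8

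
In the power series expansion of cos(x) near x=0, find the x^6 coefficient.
Expand to order 6: cos(x) = -x^6/720 + x^4/24 - x^2/2 + 1 + O(x^7).
The coefficient of x^6 is -1/720.

Final answer: -1/720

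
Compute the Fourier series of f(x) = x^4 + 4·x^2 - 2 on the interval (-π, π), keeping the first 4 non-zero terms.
(32 - 8·π^2)·cos(x) + (1 + 2·π^2)·cos(2·x) + (-8·π^2/9 - 32/27)·cos(3·x) - 2 + 4·π^2/3 + π^4/5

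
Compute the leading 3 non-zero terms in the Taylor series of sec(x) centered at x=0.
5·x^4/24 + x^2/2 + 1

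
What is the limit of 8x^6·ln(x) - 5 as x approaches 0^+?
The product is a 0·∞ indeterminate form at x → 0⁺.
Rewrite the product as 8·ln(x) / x^(-6) and apply L'Hôpital, or use the standard hierarchy x^(-6) ≫ |ln x| as x → 0⁺.
The indeterminate product → 0, so the limit = -5.

Final answer: -5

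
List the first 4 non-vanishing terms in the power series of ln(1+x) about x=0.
-x^4/4 + x^3/3 - x^2/2 + x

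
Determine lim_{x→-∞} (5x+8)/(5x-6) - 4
Evaluate the dominant behaviour as x → -∞; each term tends to a finite value or vanishes.
Limit = -3.

Final answer: -3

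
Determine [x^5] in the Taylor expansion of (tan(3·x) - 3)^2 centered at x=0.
Expand to order 5: (tan(3·x) - 3)^2 = -972·x^5/5 + 54·x^4 - 54·x^3 + 9·x^2 - 18·x + 9 + O(x^6).
The coefficient of x^5 is -972/5.

Final answer: -972/5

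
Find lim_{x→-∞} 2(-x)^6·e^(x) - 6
The product is a 0·∞ indeterminate form at x → -∞.
Rewrite the product as 2(-x)^6 / e^(-x) (an ∞/∞ form) and apply L'Hôpital, or use the standard hierarchy e^(|x|) ≫ |(-x)^6| as x → -∞.
The indeterminate product → 0, so the limit = -6.

Final answer: -6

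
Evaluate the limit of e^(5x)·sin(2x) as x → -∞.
Evaluate the dominant behaviour as x → -∞; each term tends to a finite value or vanishes.
Limit = 0.

Final answer: 0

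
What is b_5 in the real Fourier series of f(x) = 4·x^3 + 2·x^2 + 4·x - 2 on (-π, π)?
b_5 = (1/π) ∫_{-π}^{π} f(x)·sin(5x) dx.
Evaluate the integral (use parity and integration by parts as needed): b_5 = 152/125 + 8·π^2/5.

Final answer: 152/125 + 8·π^2/5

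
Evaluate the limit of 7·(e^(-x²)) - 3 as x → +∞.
Evaluate the dominant behaviour as x → +∞; each term tends to a finite value or vanishes.
Limit = -3.

Final answer: -3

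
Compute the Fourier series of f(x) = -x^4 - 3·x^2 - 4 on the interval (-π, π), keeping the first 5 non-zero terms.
(-36 + 8·π^2)·cos(x) - 2·π^2·cos(2·x) + (20/27 + 8·π^2/9)·cos(3·x) + (-π^2/2 - 9/16)·cos(4·x) - π^4/5 - π^2 - 4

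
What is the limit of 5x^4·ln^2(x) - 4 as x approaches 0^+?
The product is a 0·∞ indeterminate form at x → 0⁺.
Rewrite the product as 5·ln^2(x) / x^(-4) and apply L'Hôpital, or use the standard hierarchy x^(-4) ≫ |ln x|^2 as x → 0⁺.
The indeterminate product → 0, so the limit = -4.

Final answer: -4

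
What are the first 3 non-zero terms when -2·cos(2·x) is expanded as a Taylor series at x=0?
-4·x^4/3 + 4·x^2 - 2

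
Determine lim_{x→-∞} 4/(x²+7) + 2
Evaluate the dominant behaviour as x → -∞; each term tends to a finite value or vanishes.
Limit = 2.

Final answer: 2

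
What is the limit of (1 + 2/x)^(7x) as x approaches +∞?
As x → +∞: write (1 + 2/x)^(7x) = ((1 + 2/x)^x)^7 → (e^2)^7 = e^14.
Limit = e^(14).

Final answer: e^(14)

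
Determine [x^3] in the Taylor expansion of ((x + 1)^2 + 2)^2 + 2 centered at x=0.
Expand to order 3: ((x + 1)^2 + 2)^2 + 2 = 4·x^3 + 10·x^2 + 12·x + 11 + O(x^4).
The coefficient of x^3 is 4.

Final answer: 4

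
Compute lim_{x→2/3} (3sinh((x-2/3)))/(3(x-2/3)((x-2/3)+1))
Both numerator and denominator → 0 as x → 2/3; this is a 0/0 indeterminate form.
Expand each to leading order near x = 2/3: numerator ~ 3·(x - 2/3), denominator ~ 3·(x - 2/3).
The limit of the ratio is 1.

Final answer: 1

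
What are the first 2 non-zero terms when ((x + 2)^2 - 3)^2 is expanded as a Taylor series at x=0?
8·x + 1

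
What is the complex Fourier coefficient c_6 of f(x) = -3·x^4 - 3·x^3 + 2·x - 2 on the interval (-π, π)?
Compute the real Fourier coefficients first: a_6 = 1/9 - 2·π^2/3, b_6 = -5/6 + π^2.
Then c_6 = (a_6 − i·b_6)/2 = -π^2/3 + 1/18 - i·π^2/2 + 5·i/12.

Final answer: -π^2/3 + 1/18 - i·π^2/2 + 5·i/12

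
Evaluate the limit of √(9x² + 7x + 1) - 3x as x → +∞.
As x → +∞: multiply by the conjugate to get (7x+1)/(√(9x²+7x+1)+3x); the denominator ~ 6x, so the limit is 7/6.
Limit = 7/6.

Final answer: 7/6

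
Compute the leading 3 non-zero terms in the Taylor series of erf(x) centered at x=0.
x^5/(5·√(π)) - 2·x^3/(3·√(π)) + 2·x/√(π)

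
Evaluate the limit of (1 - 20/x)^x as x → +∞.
As x → +∞: this is the defining limit (1 - 20/x)^x → e^(-20).
Limit = e^(-20).

Final answer: e^(-20)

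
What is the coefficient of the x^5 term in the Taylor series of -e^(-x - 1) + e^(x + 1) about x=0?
Expand to order 5: -e^(-x - 1) + e^(x + 1) = x^5·(e^(-1)/120 + e/120) + x^4·(-e^(-1)/24 + e/24) + x^3·(e^(-1)/6 + e/6) + x^2·(-e^(-1)/2 + e/2) + x·(e^(-1) + e) - e^(-1) + e + O(x^6).
The coefficient of x^5 is e^(-1)/120 + e/120.

Final answer: e^(-1)/120 + e/120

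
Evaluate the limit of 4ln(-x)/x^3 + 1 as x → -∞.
The quotient is an ∞/∞ indeterminate form as x → -∞.
Compare growth rates of the dominant terms (exponentials ≫ polynomials ≫ logarithms), or apply L'Hôpital's rule; the quotient → 0.
Adding the constant: 0 + 1 = 1. Limit = 1.

Final answer: 1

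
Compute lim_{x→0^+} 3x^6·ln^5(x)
This is a 0·∞ indeterminate form at x → 0⁺.
Rewrite the product as 3·ln^5(x) / x^(-6) and apply L'Hôpital, or use the standard hierarchy x^(-6) ≫ |ln x|^5 as x → 0⁺.
The indeterminate product → 0, so the limit = 0.

Final answer: 0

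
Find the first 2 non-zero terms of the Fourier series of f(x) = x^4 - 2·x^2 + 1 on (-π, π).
(56 - 8·π^2)·cos(x) - 2·π^2/3 + 1 + π^4/5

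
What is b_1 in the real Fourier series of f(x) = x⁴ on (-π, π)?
b_1 = (1/π) ∫_{-π}^{π} f(x)·sin(1x) dx.
Evaluate the integral (use parity and integration by parts as needed): b_1 = 0.

Final answer: 0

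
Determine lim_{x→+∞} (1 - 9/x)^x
As x → +∞: this is the defining limit (1 - 9/x)^x → e^(-9).
Limit = e^(-9).

Final answer: e^(-9)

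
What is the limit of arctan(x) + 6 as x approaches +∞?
Evaluate the dominant behaviour as x → +∞; each term tends to a finite value or vanishes.
Limit = π/2 + 6.

Final answer: π/2 + 6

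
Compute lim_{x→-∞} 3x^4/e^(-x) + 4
The quotient is an ∞/∞ indeterminate form as x → -∞.
Compare growth rates of the dominant terms (exponentials ≫ polynomials ≫ logarithms), or apply L'Hôpital's rule; the quotient → 0.
Adding the constant: 0 + 4 = 4. Limit = 4.

Final answer: 4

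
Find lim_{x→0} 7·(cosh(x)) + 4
Direct substitution at x = 0 gives 11.

Final answer: 11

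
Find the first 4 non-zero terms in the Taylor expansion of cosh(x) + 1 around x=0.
x^6/720 + x^4/24 + x^2/2 + 2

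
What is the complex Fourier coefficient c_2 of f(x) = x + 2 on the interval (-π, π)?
Compute the real Fourier coefficients first: a_2 = 0, b_2 = -1.
Then c_2 = (a_2 − i·b_2)/2 = i/2.

Final answer: i/2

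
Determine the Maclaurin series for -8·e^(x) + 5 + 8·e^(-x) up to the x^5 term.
-2·x^5/15 - 8·x^3/3 - 16·x + 5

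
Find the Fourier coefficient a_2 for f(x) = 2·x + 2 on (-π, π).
a_2 = (1/π) ∫_{-π}^{π} f(x)·cos(2x) dx.
Evaluate the integral (use parity and integration by parts as needed): a_2 = 0.

Final answer: 0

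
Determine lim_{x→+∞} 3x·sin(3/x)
As x → +∞: let u = 3/x → 0⁺; then 3·x·sin(3/x) = 3·3·sin(u)/u → 3·3·1 = 9.
Limit = 9.

Final answer: 9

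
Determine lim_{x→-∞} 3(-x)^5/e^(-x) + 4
The quotient is an ∞/∞ indeterminate form as x → -∞.
Compare growth rates of the dominant terms (exponentials ≫ polynomials ≫ logarithms), or apply L'Hôpital's rule; the quotient → 0.
Adding the constant: 0 + 4 = 4. Limit = 4.

Final answer: 4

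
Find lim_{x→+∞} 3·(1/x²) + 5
Evaluate the dominant behaviour as x → +∞; each term tends to a finite value or vanishes.
Limit = 5.

Final answer: 5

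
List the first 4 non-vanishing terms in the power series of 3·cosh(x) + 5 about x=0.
x^6/240 + x^4/8 + 3·x^2/2 + 8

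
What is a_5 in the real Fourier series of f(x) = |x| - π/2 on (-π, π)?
a_5 = (1/π) ∫_{-π}^{π} f(x)·cos(5x) dx.
Evaluate the integral (use parity and integration by parts as needed): a_5 = -4/(25·π).

Final answer: -4/(25·π)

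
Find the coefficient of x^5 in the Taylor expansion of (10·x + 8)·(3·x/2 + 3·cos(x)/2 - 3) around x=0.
Expand to order 5: (10·x + 8)·(3·x/2 + 3·cos(x)/2 - 3) = 5·x^5/8 + x^4/2 - 15·x^3/2 + 9·x^2 - 3·x - 12 + O(x^6).
The coefficient of x^5 is 5/8.

Final answer: 5/8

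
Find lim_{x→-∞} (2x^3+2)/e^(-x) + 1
The quotient is an ∞/∞ indeterminate form as x → -∞.
Compare growth rates of the dominant terms (exponentials ≫ polynomials ≫ logarithms), or apply L'Hôpital's rule; the quotient → 0.
Adding the constant: 0 + 1 = 1. Limit = 1.

Final answer: 1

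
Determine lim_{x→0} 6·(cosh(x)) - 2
Direct substitution at x = 0 gives 4.

Final answer: 4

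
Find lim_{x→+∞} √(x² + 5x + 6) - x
This is an ∞ − ∞ indeterminate form.
Multiply and divide by the conjugate √(x²+5x + 6) + x; the x² terms cancel, leaving (5x + 6)/(√(x²+5x + 6)+x) → 5/2.
Limit = 5/2.

Final answer: 5/2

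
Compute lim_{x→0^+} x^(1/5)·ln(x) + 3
The product is a 0·∞ indeterminate form at x → 0⁺.
Rewrite the product as ln(x) / x^(-1/5) and apply L'Hôpital, or use the standard hierarchy x^(-1/5) ≫ |ln x| as x → 0⁺.
The indeterminate product → 0, so the limit = 3.

Final answer: 3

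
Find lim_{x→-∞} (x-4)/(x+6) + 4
Evaluate the dominant behaviour as x → -∞; each term tends to a finite value or vanishes.
Limit = 5.

Final answer: 5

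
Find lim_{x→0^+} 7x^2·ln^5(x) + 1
The product is a 0·∞ indeterminate form at x → 0⁺.
Rewrite the product as 7·ln^5(x) / x^(-2) and apply L'Hôpital, or use the standard hierarchy x^(-2) ≫ |ln x|^5 as x → 0⁺.
The indeterminate product → 0, so the limit = 1.

Final answer: 1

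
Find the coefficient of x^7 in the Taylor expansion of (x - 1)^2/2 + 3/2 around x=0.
Expand to order 7: (x - 1)^2/2 + 3/2 = x^2/2 - x + 2 + O(x^8).
The coefficient of x^7 is 0.

Final answer: 0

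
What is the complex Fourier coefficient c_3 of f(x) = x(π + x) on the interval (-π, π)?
Compute the real Fourier coefficients first: a_3 = -4/9, b_3 = 2·π/3.
Then c_3 = (a_3 − i·b_3)/2 = -2/9 - i·π/3.

Final answer: -2/9 - i·π/3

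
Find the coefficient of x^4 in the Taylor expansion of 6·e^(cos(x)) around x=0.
Expand to order 4: 6·e^(cos(x)) = e·x^4 - 3·e·x^2 + 6·e + O(x^5).
The coefficient of x^4 is e.

Final answer: e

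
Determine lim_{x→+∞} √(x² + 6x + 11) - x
This is an ∞ − ∞ indeterminate form.
Multiply and divide by the conjugate √(x²+6x + 11) + x; the x² terms cancel, leaving (6x + 11)/(√(x²+6x + 11)+x) → 6/2 = 3.
Limit = 3.

Final answer: 3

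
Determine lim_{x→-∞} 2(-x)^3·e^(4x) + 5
The product is a 0·∞ indeterminate form at x → -∞.
Rewrite the product as 2(-x)^3 / e^(-4x) (an ∞/∞ form) and apply L'Hôpital, or use the standard hierarchy e^(4|x|) ≫ |(-x)^3| as x → -∞.
The indeterminate product → 0, so the limit = 5.

Final answer: 5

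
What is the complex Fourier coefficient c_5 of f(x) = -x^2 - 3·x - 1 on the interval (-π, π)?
Compute the real Fourier coefficients first: a_5 = 4/25, b_5 = -6/5.
Then c_5 = (a_5 − i·b_5)/2 = 2/25 + 3·i/5.

Final answer: 2/25 + 3·i/5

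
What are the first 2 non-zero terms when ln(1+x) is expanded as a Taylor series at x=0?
-x^2/2 + x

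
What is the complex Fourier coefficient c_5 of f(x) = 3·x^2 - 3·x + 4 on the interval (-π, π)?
Compute the real Fourier coefficients first: a_5 = -12/25, b_5 = -6/5.
Then c_5 = (a_5 − i·b_5)/2 = -6/25 + 3·i/5.

Final answer: -6/25 + 3·i/5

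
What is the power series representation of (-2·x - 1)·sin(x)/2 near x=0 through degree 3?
x^3/12 - x^2 - x/2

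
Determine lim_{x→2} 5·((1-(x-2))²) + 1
Direct substitution at x = 2 gives 6.

Final answer: 6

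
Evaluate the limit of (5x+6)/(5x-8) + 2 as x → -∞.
Evaluate the dominant behaviour as x → -∞; each term tends to a finite value or vanishes.
Limit = 3.

Final answer: 3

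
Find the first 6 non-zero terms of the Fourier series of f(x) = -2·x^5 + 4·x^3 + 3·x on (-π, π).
(-522 - 4·π^4 + 88·π^2)·sin(x) + (-14·π^2 + 18 + 2·π^4)·sin(2·x) + (-4·π^4/3 - 142/81 + 152·π^2/27)·sin(3·x) + (-13·π^2/4 - 9/32 + π^4)·sin(4·x) + (-4·π^4/5 + 414/625 + 56·π^2/25)·sin(5·x) + (-46·π^2/27 - 58/81 + 2·π^4/3)·sin(6·x)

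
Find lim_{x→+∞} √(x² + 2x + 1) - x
This is an ∞ − ∞ indeterminate form.
Multiply and divide by the conjugate √(x²+2x + 1) + x; the x² terms cancel, leaving (2x + 1)/(√(x²+2x + 1)+x) → 2/2 = 1.
Limit = 1.

Final answer: 1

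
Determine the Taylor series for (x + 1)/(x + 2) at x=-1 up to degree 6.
(x + 1) - (x + 1)^2 + (x + 1)^3 - (x + 1)^4 + (x + 1)^5 - (x + 1)^6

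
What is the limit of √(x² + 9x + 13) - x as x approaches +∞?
This is an ∞ − ∞ indeterminate form.
Multiply and divide by the conjugate √(x²+9x + 13) + x; the x² terms cancel, leaving (9x + 13)/(√(x²+9x + 13)+x) → 9/2.
Limit = 9/2.

Final answer: 9/2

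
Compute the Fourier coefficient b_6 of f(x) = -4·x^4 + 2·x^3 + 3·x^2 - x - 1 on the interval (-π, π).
b_6 = (1/π) ∫_{-π}^{π} f(x)·sin(6x) dx.
Evaluate the integral (use parity and integration by parts as needed): b_6 = 4/9 - 2·π^2/3.

Final answer: 4/9 - 2·π^2/3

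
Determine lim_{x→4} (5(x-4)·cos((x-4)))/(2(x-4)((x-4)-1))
Both numerator and denominator → 0 as x → 4; this is a 0/0 indeterminate form.
Expand each to leading order near x = 4: numerator ~ 5·(x - 4), denominator ~ -2·(x - 4).
The limit of the ratio is -5/2.

Final answer: -5/2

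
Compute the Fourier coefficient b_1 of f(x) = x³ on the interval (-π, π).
b_1 = (1/π) ∫_{-π}^{π} f(x)·sin(1x) dx.
Evaluate the integral (use parity and integration by parts as needed): b_1 = -12 + 2·π^2.

Final answer: -12 + 2·π^2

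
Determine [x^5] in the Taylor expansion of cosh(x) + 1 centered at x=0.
Expand to order 5: cosh(x) + 1 = x^4/24 + x^2/2 + 2 + O(x^6).
The coefficient of x^5 is 0.

Final answer: 0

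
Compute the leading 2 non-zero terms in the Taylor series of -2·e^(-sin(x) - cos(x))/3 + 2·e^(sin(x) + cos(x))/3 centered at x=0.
x·(2·e^(-1)/3 + 2·e/3) - 2·e^(-1)/3 + 2·e/3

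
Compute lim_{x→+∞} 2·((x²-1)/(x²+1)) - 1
Evaluate the dominant behaviour as x → +∞; each term tends to a finite value or vanishes.
Limit = 1.

Final answer: 1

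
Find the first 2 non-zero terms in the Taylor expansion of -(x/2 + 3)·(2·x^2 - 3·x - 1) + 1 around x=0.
19·x/2 + 4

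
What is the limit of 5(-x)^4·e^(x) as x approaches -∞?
This is a 0·∞ indeterminate form at x → -∞.
Rewrite the product as 5(-x)^4 / e^(-x) (an ∞/∞ form) and apply L'Hôpital, or use the standard hierarchy e^(|x|) ≫ |(-x)^4| as x → -∞.
The indeterminate product → 0, so the limit = 0.

Final answer: 0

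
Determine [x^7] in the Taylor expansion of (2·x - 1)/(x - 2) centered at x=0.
Expand to order 7: (2·x - 1)/(x - 2) = -3·x^7/256 - 3·x^6/128 - 3·x^5/64 - 3·x^4/32 - 3·x^3/16 - 3·x^2/8 - 3·x/4 + 1/2 + O(x^8).
The coefficient of x^7 is -3/256.

Final answer: -3/256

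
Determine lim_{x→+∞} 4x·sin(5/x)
As x → +∞: let u = 5/x → 0⁺; then 4·x·sin(5/x) = 4·5·sin(u)/u → 4·5·1 = 20.
Limit = 20.

Final answer: 20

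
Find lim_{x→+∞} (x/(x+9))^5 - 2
As x → +∞: x/(x+9) = 1/(1 + 9/x) → 1, and the 5th power of a limit-1 base also → 1; with the additive constant, 1 - 2 = -1.
Limit = -1.

Final answer: -1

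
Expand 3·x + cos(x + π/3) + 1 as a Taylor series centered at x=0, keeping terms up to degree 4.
x^4/48 + √(3)·x^3/12 - x^2/4 + x·(3 - √(3)/2) + 3/2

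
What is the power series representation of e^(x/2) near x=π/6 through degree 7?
e^(π/12) + e^(π/12)·(x - π/6)/2 + e^(π/12)·(x - π/6)^2/8 + e^(π/12)·(x - π/6)^3/48 + e^(π/12)·(x - π/6)^4/384 + e^(π/12)·(x - π/6)^5/3840 + e^(π/12)·(x - π/6)^6/46080 + e^(π/12)·(x - π/6)^7/645120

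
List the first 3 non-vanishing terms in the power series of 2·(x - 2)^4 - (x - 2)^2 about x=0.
47·x^2 - 60·x + 28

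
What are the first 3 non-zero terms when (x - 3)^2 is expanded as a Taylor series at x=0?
x^2 - 6·x + 9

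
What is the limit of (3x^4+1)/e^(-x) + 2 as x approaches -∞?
The quotient is an ∞/∞ indeterminate form as x → -∞.
Compare growth rates of the dominant terms (exponentials ≫ polynomials ≫ logarithms), or apply L'Hôpital's rule; the quotient → 0.
Adding the constant: 0 + 2 = 2. Limit = 2.

Final answer: 2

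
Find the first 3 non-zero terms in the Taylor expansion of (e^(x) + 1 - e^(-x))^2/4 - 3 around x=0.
x^2 + x - 11/4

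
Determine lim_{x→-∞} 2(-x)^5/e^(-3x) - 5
The quotient is an ∞/∞ indeterminate form as x → -∞.
Compare growth rates of the dominant terms (exponentials ≫ polynomials ≫ logarithms), or apply L'Hôpital's rule; the quotient → 0.
Adding the constant: 0 - 5 = -5. Limit = -5.

Final answer: -5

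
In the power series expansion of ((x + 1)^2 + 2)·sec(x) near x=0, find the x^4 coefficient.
Expand to order 4: ((x + 1)^2 + 2)·sec(x) = 9·x^4/8 + x^3 + 5·x^2/2 + 2·x + 3 + O(x^5).
The coefficient of x^4 is 9/8.

Final answer: 9/8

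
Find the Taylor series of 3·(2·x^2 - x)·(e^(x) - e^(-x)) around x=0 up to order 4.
-x^4 + 12·x^3 - 6·x^2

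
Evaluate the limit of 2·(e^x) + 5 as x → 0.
Direct substitution at x = 0 gives 7.

Final answer: 7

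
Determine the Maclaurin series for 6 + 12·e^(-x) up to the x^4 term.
x^4/2 - 2·x^3 + 6·x^2 - 12·x + 18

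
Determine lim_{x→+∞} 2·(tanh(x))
Evaluate the dominant behaviour as x → +∞; each term tends to a finite value or vanishes.
Limit = 2.

Final answer: 2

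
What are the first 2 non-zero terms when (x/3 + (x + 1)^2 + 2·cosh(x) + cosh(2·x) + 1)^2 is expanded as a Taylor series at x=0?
70·x/3 + 25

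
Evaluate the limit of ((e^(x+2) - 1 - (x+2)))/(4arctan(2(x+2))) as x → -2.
Both numerator and denominator → 0 as x → -2; this is a 0/0 indeterminate form.
Expand each to leading order near x = -2: numerator ~ (x + 2)^2/2, denominator ~ 8·(x + 2).
The limit of the ratio is 0.

Final answer: 0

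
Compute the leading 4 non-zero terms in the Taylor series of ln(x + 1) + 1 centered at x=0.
x^3/3 - x^2/2 + x + 1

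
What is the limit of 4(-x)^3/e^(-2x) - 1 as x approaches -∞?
The quotient is an ∞/∞ indeterminate form as x → -∞.
Compare growth rates of the dominant terms (exponentials ≫ polynomials ≫ logarithms), or apply L'Hôpital's rule; the quotient → 0.
Adding the constant: 0 - 1 = -1. Limit = -1.

Final answer: -1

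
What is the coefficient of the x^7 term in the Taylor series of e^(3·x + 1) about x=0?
Expand to order 7: e^(3·x + 1) = 243·e·x^7/560 + 81·e·x^6/80 + 81·e·x^5/40 + 27·e·x^4/8 + 9·e·x^3/2 + 9·e·x^2/2 + 3·e·x + e + O(x^8).
The coefficient of x^7 is 243·e/560.

Final answer: 243·e/560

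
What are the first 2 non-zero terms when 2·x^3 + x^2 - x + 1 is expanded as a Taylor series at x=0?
1 - x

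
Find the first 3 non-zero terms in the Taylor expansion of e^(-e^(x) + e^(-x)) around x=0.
2·x^2 - 2·x + 1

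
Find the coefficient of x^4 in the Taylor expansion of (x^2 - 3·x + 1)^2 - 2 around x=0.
Expand to order 4: (x^2 - 3·x + 1)^2 - 2 = x^4 - 6·x^3 + 11·x^2 - 6·x - 1 + O(x^5).
The coefficient of x^4 is 1.

Final answer: 1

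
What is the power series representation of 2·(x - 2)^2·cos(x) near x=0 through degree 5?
-x^5/3 - 2·x^4/3 + 4·x^3 - 2·x^2 - 8·x + 8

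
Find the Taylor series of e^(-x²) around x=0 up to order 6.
-x^6/6 + x^4/2 - x^2 + 1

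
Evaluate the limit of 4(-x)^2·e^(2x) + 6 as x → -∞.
The product is a 0·∞ indeterminate form at x → -∞.
Rewrite the product as 4(-x)^2 / e^(-2x) (an ∞/∞ form) and apply L'Hôpital, or use the standard hierarchy e^(2|x|) ≫ |(-x)^2| as x → -∞.
The indeterminate product → 0, so the limit = 6.

Final answer: 6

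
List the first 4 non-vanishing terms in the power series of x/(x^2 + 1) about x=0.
-x^7 + x^5 - x^3 + x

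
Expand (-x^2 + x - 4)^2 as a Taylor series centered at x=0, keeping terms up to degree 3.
-2·x^3 + 9·x^2 - 8·x + 16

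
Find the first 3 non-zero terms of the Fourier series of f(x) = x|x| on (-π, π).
(-8 + 2·π^2)·sin(x)/π - π·sin(2·x) + (-8 + 18·π^2)·sin(3·x)/(27·π)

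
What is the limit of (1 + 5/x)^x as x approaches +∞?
As x → +∞: this is the defining limit (1 + 5/x)^x → e^5.
Limit = e^(5).

Final answer: e^(5)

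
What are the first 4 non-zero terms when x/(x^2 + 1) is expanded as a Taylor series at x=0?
-x^7 + x^5 - x^3 + x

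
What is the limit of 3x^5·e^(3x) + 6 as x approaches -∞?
The product is a 0·∞ indeterminate form at x → -∞.
Rewrite the product as 3x^5 / e^(-3x) (an ∞/∞ form) and apply L'Hôpital, or use the standard hierarchy e^(3|x|) ≫ |x^5| as x → -∞.
The indeterminate product → 0, so the limit = 6.

Final answer: 6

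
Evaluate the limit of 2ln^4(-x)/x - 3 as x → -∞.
The quotient is an ∞/∞ indeterminate form as x → -∞.
Compare growth rates of the dominant terms (exponentials ≫ polynomials ≫ logarithms), or apply L'Hôpital's rule; the quotient → 0.
Adding the constant: 0 - 3 = -3. Limit = -3.

Final answer: -3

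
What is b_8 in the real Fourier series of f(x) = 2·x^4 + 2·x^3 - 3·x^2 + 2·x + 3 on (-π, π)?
b_8 = (1/π) ∫_{-π}^{π} f(x)·sin(8x) dx.
Evaluate the integral (use parity and integration by parts as needed): b_8 = -π^2/2 - 29/64.

Final answer: -π^2/2 - 29/64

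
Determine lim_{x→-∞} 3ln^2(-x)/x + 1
The quotient is an ∞/∞ indeterminate form as x → -∞.
Compare growth rates of the dominant terms (exponentials ≫ polynomials ≫ logarithms), or apply L'Hôpital's rule; the quotient → 0.
Adding the constant: 0 + 1 = 1. Limit = 1.

Final answer: 1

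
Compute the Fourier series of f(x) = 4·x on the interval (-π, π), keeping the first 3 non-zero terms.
8·sin(x) - 4·sin(2·x) + 8·sin(3·x)/3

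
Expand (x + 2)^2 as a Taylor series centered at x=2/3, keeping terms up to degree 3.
64/9 + 16·(x - 2/3)/3 + (x - 2/3)^2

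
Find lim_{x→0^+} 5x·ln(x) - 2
The product is a 0·∞ indeterminate form at x → 0⁺.
Rewrite the product as 5·ln(x) / x^(-1) and apply L'Hôpital, or use the standard hierarchy x^(-1) ≫ |ln x| as x → 0⁺.
The indeterminate product → 0, so the limit = -2.

Final answer: -2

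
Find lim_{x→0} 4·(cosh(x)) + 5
Direct substitution at x = 0 gives 9.

Final answer: 9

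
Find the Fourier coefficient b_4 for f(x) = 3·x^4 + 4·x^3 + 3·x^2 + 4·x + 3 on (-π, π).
b_4 = (1/π) ∫_{-π}^{π} f(x)·sin(4x) dx.
Evaluate the integral (use parity and integration by parts as needed): b_4 = -2·π^2 - 5/4.

Final answer: -2·π^2 - 5/4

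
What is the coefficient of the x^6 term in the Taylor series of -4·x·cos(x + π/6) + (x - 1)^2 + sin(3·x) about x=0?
Expand to order 6: -4·x·cos(x + π/6) + (x - 1)^2 + sin(3·x) = x^6/60 + x^5·(81/40 - √(3)/12) - x^4/3 + x^3·(-9/2 + √(3)) + 3·x^2 + x·(1 - 2·√(3)) + 1 + O(x^7).
The coefficient of x^6 is 1/60.

Final answer: 1/60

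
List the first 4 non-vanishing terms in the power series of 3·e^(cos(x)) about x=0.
-31·e·x^6/240 + e·x^4/2 - 3·e·x^2/2 + 3·e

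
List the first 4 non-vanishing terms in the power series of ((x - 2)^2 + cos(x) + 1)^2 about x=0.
-4·x^3 + 22·x^2 - 48·x + 36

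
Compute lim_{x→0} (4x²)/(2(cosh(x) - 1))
Both numerator and denominator → 0 as x → 0; this is a 0/0 indeterminate form.
Expand each to leading order near x = 0: numerator ~ 4·x^2, denominator ~ x^2.
The limit of the ratio is 4.

Final answer: 4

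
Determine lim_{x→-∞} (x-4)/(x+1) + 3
Evaluate the dominant behaviour as x → -∞; each term tends to a finite value or vanishes.
Limit = 4.

Final answer: 4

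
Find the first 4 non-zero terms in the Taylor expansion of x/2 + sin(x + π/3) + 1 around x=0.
-x^3/12 - √(3)·x^2/4 + x + √(3)/2 + 1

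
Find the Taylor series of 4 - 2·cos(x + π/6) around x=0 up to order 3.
-x^3/6 + √(3)·x^2/2 + x - √(3) + 4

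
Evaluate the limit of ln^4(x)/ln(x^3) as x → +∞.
This is an ∞/∞ indeterminate form as x → +∞.
Write ln(x^3) = 3·ln(x), reducing the quotient to ln^3(x)/3 → ∞.
Limit = ∞.

Final answer: ∞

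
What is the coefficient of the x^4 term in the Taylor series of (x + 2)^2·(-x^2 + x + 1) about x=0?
Expand to order 4: (x + 2)^2·(-x^2 + x + 1) = -x^4 - 3·x^3 + x^2 + 8·x + 4 + O(x^5).
The coefficient of x^4 is -1.

Final answer: -1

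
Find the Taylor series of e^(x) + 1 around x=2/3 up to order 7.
1 + e^(2/3) + e^(2/3)·(x - 2/3) + e^(2/3)·(x - 2/3)^2/2 + e^(2/3)·(x - 2/3)^3/6 + e^(2/3)·(x - 2/3)^4/24 + e^(2/3)·(x - 2/3)^5/120 + e^(2/3)·(x - 2/3)^6/720 + e^(2/3)·(x - 2/3)^7/5040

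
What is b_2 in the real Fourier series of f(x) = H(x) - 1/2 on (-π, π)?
b_2 = (1/π) ∫_{-π}^{π} f(x)·sin(2x) dx.
Evaluate the integral (use parity and integration by parts as needed): b_2 = 0.

Final answer: 0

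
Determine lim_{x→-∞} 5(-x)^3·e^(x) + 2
The product is a 0·∞ indeterminate form at x → -∞.
Rewrite the product as 5(-x)^3 / e^(-x) (an ∞/∞ form) and apply L'Hôpital, or use the standard hierarchy e^(|x|) ≫ |(-x)^3| as x → -∞.
The indeterminate product → 0, so the limit = 2.

Final answer: 2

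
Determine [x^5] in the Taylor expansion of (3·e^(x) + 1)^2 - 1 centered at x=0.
Expand to order 5: (3·e^(x) + 1)^2 - 1 = 49·x^5/20 + 25·x^4/4 + 13·x^3 + 21·x^2 + 24·x + 15 + O(x^6).
The coefficient of x^5 is 49/20.

Final answer: 49/20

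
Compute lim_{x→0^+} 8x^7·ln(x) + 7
The product is a 0·∞ indeterminate form at x → 0⁺.
Rewrite the product as 8·ln(x) / x^(-7) and apply L'Hôpital, or use the standard hierarchy x^(-7) ≫ |ln x| as x → 0⁺.
The indeterminate product → 0, so the limit = 7.

Final answer: 7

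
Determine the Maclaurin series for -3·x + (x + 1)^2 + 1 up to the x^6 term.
x^2 - x + 2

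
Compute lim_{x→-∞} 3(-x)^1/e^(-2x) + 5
The quotient is an ∞/∞ indeterminate form as x → -∞.
Compare growth rates of the dominant terms (exponentials ≫ polynomials ≫ logarithms), or apply L'Hôpital's rule; the quotient → 0.
Adding the constant: 0 + 5 = 5. Limit = 5.

Final answer: 5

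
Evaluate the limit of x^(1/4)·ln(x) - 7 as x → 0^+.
The product is a 0·∞ indeterminate form at x → 0⁺.
Rewrite the product as ln(x) / x^(-1/4) and apply L'Hôpital, or use the standard hierarchy x^(-1/4) ≫ |ln x| as x → 0⁺.
The indeterminate product → 0, so the limit = -7.

Final answer: -7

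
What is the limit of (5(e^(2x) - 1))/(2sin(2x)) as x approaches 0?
Both numerator and denominator → 0 as x → 0; this is a 0/0 indeterminate form.
Expand each to leading order near x = 0: numerator ~ 10·x, denominator ~ 4·x.
The limit of the ratio is 5/2.

Final answer: 5/2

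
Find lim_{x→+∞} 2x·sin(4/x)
As x → +∞: let u = 4/x → 0⁺; then 2·x·sin(4/x) = 2·4·sin(u)/u → 2·4·1 = 8.
Limit = 8.

Final answer: 8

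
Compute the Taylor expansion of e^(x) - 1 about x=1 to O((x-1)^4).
-1 + e + e·(x - 1) + e·(x - 1)^2/2 + e·(x - 1)^3/6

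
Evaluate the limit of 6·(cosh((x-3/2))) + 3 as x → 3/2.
Direct substitution at x = 3/2 gives 9.

Final answer: 9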